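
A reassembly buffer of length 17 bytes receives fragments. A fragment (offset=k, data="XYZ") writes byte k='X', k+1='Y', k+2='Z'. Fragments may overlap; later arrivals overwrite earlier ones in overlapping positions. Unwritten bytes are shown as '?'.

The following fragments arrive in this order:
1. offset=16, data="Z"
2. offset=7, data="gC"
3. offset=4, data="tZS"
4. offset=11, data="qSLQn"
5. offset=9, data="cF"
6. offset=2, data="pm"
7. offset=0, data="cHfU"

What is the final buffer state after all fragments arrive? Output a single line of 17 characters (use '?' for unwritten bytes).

Answer: cHfUtZSgCcFqSLQnZ

Derivation:
Fragment 1: offset=16 data="Z" -> buffer=????????????????Z
Fragment 2: offset=7 data="gC" -> buffer=???????gC???????Z
Fragment 3: offset=4 data="tZS" -> buffer=????tZSgC???????Z
Fragment 4: offset=11 data="qSLQn" -> buffer=????tZSgC??qSLQnZ
Fragment 5: offset=9 data="cF" -> buffer=????tZSgCcFqSLQnZ
Fragment 6: offset=2 data="pm" -> buffer=??pmtZSgCcFqSLQnZ
Fragment 7: offset=0 data="cHfU" -> buffer=cHfUtZSgCcFqSLQnZ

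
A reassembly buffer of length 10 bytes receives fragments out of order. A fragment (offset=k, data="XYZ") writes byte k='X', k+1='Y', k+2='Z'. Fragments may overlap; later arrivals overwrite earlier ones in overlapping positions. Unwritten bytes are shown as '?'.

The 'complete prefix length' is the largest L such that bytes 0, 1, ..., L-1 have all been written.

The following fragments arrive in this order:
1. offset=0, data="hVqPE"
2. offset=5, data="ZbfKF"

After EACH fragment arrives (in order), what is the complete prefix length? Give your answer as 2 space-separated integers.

Answer: 5 10

Derivation:
Fragment 1: offset=0 data="hVqPE" -> buffer=hVqPE????? -> prefix_len=5
Fragment 2: offset=5 data="ZbfKF" -> buffer=hVqPEZbfKF -> prefix_len=10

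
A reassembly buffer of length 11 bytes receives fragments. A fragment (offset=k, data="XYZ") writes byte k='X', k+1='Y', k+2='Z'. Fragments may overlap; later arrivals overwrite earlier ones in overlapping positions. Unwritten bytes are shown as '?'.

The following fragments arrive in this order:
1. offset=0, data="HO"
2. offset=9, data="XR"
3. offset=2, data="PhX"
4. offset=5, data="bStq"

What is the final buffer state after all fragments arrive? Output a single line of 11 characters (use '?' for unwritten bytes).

Fragment 1: offset=0 data="HO" -> buffer=HO?????????
Fragment 2: offset=9 data="XR" -> buffer=HO???????XR
Fragment 3: offset=2 data="PhX" -> buffer=HOPhX????XR
Fragment 4: offset=5 data="bStq" -> buffer=HOPhXbStqXR

Answer: HOPhXbStqXR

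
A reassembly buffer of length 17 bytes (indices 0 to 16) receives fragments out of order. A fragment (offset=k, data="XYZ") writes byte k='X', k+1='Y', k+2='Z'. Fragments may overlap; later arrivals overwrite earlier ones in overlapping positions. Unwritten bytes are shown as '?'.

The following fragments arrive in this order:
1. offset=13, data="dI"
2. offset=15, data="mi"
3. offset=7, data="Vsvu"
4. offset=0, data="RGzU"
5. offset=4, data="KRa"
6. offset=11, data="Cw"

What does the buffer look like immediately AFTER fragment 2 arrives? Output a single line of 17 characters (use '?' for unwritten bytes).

Fragment 1: offset=13 data="dI" -> buffer=?????????????dI??
Fragment 2: offset=15 data="mi" -> buffer=?????????????dImi

Answer: ?????????????dImi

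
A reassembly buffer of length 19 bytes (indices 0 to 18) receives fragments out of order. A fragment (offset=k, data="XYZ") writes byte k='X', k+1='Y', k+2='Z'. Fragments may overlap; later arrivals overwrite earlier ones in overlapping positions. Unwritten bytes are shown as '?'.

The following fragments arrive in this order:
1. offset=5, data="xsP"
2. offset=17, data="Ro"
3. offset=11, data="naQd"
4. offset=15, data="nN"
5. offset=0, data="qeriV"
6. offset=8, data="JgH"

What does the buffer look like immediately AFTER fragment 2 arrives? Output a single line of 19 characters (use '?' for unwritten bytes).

Answer: ?????xsP?????????Ro

Derivation:
Fragment 1: offset=5 data="xsP" -> buffer=?????xsP???????????
Fragment 2: offset=17 data="Ro" -> buffer=?????xsP?????????Ro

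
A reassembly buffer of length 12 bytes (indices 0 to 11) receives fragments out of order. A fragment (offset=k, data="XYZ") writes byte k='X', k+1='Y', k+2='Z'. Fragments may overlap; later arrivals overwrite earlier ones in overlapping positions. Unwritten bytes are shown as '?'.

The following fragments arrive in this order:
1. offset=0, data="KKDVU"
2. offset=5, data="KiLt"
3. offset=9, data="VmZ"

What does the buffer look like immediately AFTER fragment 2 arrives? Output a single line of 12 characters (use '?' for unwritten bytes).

Answer: KKDVUKiLt???

Derivation:
Fragment 1: offset=0 data="KKDVU" -> buffer=KKDVU???????
Fragment 2: offset=5 data="KiLt" -> buffer=KKDVUKiLt???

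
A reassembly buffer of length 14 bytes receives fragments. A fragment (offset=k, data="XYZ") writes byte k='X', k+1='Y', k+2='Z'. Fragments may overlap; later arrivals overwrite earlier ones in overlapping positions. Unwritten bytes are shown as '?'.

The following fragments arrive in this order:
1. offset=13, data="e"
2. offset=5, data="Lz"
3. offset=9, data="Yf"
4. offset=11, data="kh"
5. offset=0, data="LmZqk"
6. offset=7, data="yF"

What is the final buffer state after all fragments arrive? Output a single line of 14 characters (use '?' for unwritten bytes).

Answer: LmZqkLzyFYfkhe

Derivation:
Fragment 1: offset=13 data="e" -> buffer=?????????????e
Fragment 2: offset=5 data="Lz" -> buffer=?????Lz??????e
Fragment 3: offset=9 data="Yf" -> buffer=?????Lz??Yf??e
Fragment 4: offset=11 data="kh" -> buffer=?????Lz??Yfkhe
Fragment 5: offset=0 data="LmZqk" -> buffer=LmZqkLz??Yfkhe
Fragment 6: offset=7 data="yF" -> buffer=LmZqkLzyFYfkhe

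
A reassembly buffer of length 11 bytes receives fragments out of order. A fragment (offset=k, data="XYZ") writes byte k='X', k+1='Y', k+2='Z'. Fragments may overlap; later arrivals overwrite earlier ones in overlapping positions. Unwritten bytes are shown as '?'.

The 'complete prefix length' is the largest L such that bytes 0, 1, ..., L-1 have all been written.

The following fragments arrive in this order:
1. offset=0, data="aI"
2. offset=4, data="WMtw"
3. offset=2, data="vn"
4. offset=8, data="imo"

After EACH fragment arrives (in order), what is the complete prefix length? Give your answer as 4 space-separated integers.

Fragment 1: offset=0 data="aI" -> buffer=aI????????? -> prefix_len=2
Fragment 2: offset=4 data="WMtw" -> buffer=aI??WMtw??? -> prefix_len=2
Fragment 3: offset=2 data="vn" -> buffer=aIvnWMtw??? -> prefix_len=8
Fragment 4: offset=8 data="imo" -> buffer=aIvnWMtwimo -> prefix_len=11

Answer: 2 2 8 11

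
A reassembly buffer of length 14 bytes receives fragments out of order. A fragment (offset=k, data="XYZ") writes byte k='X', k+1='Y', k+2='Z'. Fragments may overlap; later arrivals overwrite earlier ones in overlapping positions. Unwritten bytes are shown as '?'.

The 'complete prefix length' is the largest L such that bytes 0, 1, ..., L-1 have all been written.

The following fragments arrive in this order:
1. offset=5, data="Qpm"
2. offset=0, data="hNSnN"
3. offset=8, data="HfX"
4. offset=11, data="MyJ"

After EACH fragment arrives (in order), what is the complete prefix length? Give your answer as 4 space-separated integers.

Fragment 1: offset=5 data="Qpm" -> buffer=?????Qpm?????? -> prefix_len=0
Fragment 2: offset=0 data="hNSnN" -> buffer=hNSnNQpm?????? -> prefix_len=8
Fragment 3: offset=8 data="HfX" -> buffer=hNSnNQpmHfX??? -> prefix_len=11
Fragment 4: offset=11 data="MyJ" -> buffer=hNSnNQpmHfXMyJ -> prefix_len=14

Answer: 0 8 11 14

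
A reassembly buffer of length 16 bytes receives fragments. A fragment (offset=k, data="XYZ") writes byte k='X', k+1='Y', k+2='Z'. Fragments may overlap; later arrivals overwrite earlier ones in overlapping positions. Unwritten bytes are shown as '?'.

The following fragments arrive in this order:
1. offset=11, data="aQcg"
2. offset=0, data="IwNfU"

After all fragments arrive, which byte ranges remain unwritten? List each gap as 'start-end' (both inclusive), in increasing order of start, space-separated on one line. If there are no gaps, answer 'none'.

Answer: 5-10 15-15

Derivation:
Fragment 1: offset=11 len=4
Fragment 2: offset=0 len=5
Gaps: 5-10 15-15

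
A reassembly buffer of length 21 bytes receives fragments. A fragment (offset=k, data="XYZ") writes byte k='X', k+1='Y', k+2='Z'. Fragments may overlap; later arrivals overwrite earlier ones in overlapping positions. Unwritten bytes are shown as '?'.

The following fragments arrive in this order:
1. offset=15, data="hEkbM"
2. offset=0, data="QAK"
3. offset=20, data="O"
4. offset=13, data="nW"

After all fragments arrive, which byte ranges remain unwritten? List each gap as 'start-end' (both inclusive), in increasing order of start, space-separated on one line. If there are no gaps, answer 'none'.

Answer: 3-12

Derivation:
Fragment 1: offset=15 len=5
Fragment 2: offset=0 len=3
Fragment 3: offset=20 len=1
Fragment 4: offset=13 len=2
Gaps: 3-12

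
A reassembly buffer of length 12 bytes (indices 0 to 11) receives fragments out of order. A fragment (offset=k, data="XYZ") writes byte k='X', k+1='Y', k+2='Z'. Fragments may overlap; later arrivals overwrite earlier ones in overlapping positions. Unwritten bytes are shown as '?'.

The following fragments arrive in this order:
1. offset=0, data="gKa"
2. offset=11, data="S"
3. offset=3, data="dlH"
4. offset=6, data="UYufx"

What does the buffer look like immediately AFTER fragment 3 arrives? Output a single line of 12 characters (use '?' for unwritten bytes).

Fragment 1: offset=0 data="gKa" -> buffer=gKa?????????
Fragment 2: offset=11 data="S" -> buffer=gKa????????S
Fragment 3: offset=3 data="dlH" -> buffer=gKadlH?????S

Answer: gKadlH?????S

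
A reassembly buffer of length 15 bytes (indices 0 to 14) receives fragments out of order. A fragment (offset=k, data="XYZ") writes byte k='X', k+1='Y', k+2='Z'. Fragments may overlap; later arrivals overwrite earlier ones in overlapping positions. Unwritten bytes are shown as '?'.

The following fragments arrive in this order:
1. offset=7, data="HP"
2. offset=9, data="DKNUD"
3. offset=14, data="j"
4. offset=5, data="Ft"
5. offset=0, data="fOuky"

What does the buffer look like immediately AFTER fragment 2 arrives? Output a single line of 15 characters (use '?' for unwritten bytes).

Fragment 1: offset=7 data="HP" -> buffer=???????HP??????
Fragment 2: offset=9 data="DKNUD" -> buffer=???????HPDKNUD?

Answer: ???????HPDKNUD?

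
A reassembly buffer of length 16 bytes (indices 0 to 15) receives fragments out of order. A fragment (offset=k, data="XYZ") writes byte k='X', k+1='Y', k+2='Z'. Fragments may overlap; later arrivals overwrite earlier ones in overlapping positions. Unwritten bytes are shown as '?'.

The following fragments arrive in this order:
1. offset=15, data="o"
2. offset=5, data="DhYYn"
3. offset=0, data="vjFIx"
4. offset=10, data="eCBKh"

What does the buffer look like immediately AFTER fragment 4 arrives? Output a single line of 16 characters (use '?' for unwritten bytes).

Fragment 1: offset=15 data="o" -> buffer=???????????????o
Fragment 2: offset=5 data="DhYYn" -> buffer=?????DhYYn?????o
Fragment 3: offset=0 data="vjFIx" -> buffer=vjFIxDhYYn?????o
Fragment 4: offset=10 data="eCBKh" -> buffer=vjFIxDhYYneCBKho

Answer: vjFIxDhYYneCBKho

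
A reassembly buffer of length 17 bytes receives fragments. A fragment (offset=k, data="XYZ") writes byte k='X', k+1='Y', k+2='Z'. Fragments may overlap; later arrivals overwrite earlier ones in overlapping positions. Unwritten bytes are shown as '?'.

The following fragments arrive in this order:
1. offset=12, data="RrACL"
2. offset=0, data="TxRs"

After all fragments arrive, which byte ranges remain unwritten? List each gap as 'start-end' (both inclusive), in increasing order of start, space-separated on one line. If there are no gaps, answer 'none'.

Answer: 4-11

Derivation:
Fragment 1: offset=12 len=5
Fragment 2: offset=0 len=4
Gaps: 4-11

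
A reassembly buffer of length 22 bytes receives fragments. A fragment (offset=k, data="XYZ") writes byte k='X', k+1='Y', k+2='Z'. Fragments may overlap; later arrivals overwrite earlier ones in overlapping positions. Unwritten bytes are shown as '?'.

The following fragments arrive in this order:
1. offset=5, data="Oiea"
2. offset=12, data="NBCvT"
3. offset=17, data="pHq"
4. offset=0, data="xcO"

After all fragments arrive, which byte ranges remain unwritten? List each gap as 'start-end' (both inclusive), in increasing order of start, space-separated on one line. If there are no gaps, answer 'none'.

Answer: 3-4 9-11 20-21

Derivation:
Fragment 1: offset=5 len=4
Fragment 2: offset=12 len=5
Fragment 3: offset=17 len=3
Fragment 4: offset=0 len=3
Gaps: 3-4 9-11 20-21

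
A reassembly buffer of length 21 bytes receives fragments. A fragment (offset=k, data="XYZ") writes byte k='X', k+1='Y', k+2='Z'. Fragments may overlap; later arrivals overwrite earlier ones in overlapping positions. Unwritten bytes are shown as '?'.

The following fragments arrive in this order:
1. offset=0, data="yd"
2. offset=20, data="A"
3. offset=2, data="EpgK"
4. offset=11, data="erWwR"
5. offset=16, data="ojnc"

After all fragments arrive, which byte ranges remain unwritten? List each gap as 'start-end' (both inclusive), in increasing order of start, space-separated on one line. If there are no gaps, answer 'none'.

Fragment 1: offset=0 len=2
Fragment 2: offset=20 len=1
Fragment 3: offset=2 len=4
Fragment 4: offset=11 len=5
Fragment 5: offset=16 len=4
Gaps: 6-10

Answer: 6-10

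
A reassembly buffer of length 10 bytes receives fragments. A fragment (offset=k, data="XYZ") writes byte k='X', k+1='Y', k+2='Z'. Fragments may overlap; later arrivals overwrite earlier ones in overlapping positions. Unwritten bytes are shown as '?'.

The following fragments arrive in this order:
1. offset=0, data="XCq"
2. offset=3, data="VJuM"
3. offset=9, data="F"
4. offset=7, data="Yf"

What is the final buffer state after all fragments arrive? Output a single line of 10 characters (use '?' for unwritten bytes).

Fragment 1: offset=0 data="XCq" -> buffer=XCq???????
Fragment 2: offset=3 data="VJuM" -> buffer=XCqVJuM???
Fragment 3: offset=9 data="F" -> buffer=XCqVJuM??F
Fragment 4: offset=7 data="Yf" -> buffer=XCqVJuMYfF

Answer: XCqVJuMYfF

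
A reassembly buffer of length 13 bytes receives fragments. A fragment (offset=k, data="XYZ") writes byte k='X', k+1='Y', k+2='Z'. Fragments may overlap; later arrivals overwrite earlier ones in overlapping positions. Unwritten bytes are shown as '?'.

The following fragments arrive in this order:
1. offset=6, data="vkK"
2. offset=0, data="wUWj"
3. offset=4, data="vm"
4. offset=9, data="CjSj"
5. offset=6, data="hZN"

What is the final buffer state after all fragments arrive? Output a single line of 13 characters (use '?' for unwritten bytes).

Answer: wUWjvmhZNCjSj

Derivation:
Fragment 1: offset=6 data="vkK" -> buffer=??????vkK????
Fragment 2: offset=0 data="wUWj" -> buffer=wUWj??vkK????
Fragment 3: offset=4 data="vm" -> buffer=wUWjvmvkK????
Fragment 4: offset=9 data="CjSj" -> buffer=wUWjvmvkKCjSj
Fragment 5: offset=6 data="hZN" -> buffer=wUWjvmhZNCjSj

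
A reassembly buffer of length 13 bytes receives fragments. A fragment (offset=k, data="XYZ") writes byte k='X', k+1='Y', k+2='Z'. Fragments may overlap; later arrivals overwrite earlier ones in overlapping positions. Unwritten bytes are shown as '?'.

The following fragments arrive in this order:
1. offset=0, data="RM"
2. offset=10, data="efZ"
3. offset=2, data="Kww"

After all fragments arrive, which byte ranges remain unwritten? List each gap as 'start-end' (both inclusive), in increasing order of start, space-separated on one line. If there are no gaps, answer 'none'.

Answer: 5-9

Derivation:
Fragment 1: offset=0 len=2
Fragment 2: offset=10 len=3
Fragment 3: offset=2 len=3
Gaps: 5-9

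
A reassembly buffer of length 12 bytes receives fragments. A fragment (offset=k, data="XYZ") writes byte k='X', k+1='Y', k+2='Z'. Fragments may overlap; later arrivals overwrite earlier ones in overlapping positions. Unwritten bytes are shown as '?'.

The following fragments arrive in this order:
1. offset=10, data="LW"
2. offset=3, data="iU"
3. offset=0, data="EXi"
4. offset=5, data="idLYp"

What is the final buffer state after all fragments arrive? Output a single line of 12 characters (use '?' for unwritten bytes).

Fragment 1: offset=10 data="LW" -> buffer=??????????LW
Fragment 2: offset=3 data="iU" -> buffer=???iU?????LW
Fragment 3: offset=0 data="EXi" -> buffer=EXiiU?????LW
Fragment 4: offset=5 data="idLYp" -> buffer=EXiiUidLYpLW

Answer: EXiiUidLYpLW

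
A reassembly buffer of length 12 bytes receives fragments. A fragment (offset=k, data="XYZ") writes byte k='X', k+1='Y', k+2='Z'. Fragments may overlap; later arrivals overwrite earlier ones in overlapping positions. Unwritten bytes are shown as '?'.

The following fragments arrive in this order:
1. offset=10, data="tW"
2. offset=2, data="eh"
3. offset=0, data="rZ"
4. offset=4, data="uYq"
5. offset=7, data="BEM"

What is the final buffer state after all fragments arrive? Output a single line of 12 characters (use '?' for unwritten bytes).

Fragment 1: offset=10 data="tW" -> buffer=??????????tW
Fragment 2: offset=2 data="eh" -> buffer=??eh??????tW
Fragment 3: offset=0 data="rZ" -> buffer=rZeh??????tW
Fragment 4: offset=4 data="uYq" -> buffer=rZehuYq???tW
Fragment 5: offset=7 data="BEM" -> buffer=rZehuYqBEMtW

Answer: rZehuYqBEMtW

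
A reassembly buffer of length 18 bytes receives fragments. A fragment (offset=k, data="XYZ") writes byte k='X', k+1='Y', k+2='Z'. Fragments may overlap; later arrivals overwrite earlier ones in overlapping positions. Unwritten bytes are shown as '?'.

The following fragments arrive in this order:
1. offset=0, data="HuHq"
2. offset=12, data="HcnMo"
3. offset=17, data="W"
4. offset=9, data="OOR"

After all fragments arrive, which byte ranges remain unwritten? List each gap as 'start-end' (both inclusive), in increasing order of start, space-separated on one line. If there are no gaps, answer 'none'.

Answer: 4-8

Derivation:
Fragment 1: offset=0 len=4
Fragment 2: offset=12 len=5
Fragment 3: offset=17 len=1
Fragment 4: offset=9 len=3
Gaps: 4-8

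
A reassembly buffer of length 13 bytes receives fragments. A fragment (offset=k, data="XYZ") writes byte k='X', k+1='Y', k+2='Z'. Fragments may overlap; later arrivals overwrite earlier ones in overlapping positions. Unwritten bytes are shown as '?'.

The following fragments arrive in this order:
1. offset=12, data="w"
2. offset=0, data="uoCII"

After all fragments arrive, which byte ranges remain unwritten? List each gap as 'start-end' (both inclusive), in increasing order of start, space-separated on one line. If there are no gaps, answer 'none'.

Fragment 1: offset=12 len=1
Fragment 2: offset=0 len=5
Gaps: 5-11

Answer: 5-11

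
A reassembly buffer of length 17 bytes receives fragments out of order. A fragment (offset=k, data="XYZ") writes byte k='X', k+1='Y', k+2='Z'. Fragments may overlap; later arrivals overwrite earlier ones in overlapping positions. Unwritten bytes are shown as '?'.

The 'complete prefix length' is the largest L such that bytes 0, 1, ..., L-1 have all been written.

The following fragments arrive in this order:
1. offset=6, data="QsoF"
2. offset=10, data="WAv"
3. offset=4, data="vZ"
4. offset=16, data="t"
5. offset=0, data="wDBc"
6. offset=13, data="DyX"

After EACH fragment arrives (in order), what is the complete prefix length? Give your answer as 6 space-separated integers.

Answer: 0 0 0 0 13 17

Derivation:
Fragment 1: offset=6 data="QsoF" -> buffer=??????QsoF??????? -> prefix_len=0
Fragment 2: offset=10 data="WAv" -> buffer=??????QsoFWAv???? -> prefix_len=0
Fragment 3: offset=4 data="vZ" -> buffer=????vZQsoFWAv???? -> prefix_len=0
Fragment 4: offset=16 data="t" -> buffer=????vZQsoFWAv???t -> prefix_len=0
Fragment 5: offset=0 data="wDBc" -> buffer=wDBcvZQsoFWAv???t -> prefix_len=13
Fragment 6: offset=13 data="DyX" -> buffer=wDBcvZQsoFWAvDyXt -> prefix_len=17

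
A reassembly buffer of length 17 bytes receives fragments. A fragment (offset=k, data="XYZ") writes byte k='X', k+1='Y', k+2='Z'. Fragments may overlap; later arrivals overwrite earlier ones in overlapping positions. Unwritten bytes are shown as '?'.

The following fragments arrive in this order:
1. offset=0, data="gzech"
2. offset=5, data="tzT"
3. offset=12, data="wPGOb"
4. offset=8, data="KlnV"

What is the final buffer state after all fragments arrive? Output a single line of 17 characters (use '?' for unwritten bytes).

Fragment 1: offset=0 data="gzech" -> buffer=gzech????????????
Fragment 2: offset=5 data="tzT" -> buffer=gzechtzT?????????
Fragment 3: offset=12 data="wPGOb" -> buffer=gzechtzT????wPGOb
Fragment 4: offset=8 data="KlnV" -> buffer=gzechtzTKlnVwPGOb

Answer: gzechtzTKlnVwPGOb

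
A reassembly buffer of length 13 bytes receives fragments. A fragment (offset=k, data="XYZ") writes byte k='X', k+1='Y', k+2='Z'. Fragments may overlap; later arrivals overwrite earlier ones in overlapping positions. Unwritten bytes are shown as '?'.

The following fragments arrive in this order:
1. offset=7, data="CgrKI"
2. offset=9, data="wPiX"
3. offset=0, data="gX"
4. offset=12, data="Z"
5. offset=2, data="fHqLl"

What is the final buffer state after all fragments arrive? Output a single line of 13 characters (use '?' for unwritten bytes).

Answer: gXfHqLlCgwPiZ

Derivation:
Fragment 1: offset=7 data="CgrKI" -> buffer=???????CgrKI?
Fragment 2: offset=9 data="wPiX" -> buffer=???????CgwPiX
Fragment 3: offset=0 data="gX" -> buffer=gX?????CgwPiX
Fragment 4: offset=12 data="Z" -> buffer=gX?????CgwPiZ
Fragment 5: offset=2 data="fHqLl" -> buffer=gXfHqLlCgwPiZ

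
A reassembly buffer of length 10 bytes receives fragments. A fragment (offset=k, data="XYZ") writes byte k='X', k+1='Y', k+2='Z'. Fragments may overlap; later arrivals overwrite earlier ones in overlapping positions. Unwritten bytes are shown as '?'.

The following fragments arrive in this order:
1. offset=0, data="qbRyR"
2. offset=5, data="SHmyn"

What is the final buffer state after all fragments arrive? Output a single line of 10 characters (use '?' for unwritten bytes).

Fragment 1: offset=0 data="qbRyR" -> buffer=qbRyR?????
Fragment 2: offset=5 data="SHmyn" -> buffer=qbRyRSHmyn

Answer: qbRyRSHmyn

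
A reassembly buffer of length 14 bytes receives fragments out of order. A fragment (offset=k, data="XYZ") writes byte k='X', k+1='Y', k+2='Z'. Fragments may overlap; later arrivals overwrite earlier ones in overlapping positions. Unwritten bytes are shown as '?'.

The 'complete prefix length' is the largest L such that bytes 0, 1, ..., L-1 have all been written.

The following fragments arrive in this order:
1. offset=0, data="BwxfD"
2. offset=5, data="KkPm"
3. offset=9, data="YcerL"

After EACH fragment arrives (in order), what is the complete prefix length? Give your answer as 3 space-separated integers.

Fragment 1: offset=0 data="BwxfD" -> buffer=BwxfD????????? -> prefix_len=5
Fragment 2: offset=5 data="KkPm" -> buffer=BwxfDKkPm????? -> prefix_len=9
Fragment 3: offset=9 data="YcerL" -> buffer=BwxfDKkPmYcerL -> prefix_len=14

Answer: 5 9 14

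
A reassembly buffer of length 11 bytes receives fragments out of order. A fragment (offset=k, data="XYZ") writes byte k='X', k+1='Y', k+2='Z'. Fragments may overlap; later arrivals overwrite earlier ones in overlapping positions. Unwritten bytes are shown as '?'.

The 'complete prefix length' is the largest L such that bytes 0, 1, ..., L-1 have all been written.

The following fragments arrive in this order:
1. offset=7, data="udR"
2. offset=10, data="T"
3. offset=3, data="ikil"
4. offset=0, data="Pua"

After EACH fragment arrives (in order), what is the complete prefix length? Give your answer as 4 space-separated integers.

Answer: 0 0 0 11

Derivation:
Fragment 1: offset=7 data="udR" -> buffer=???????udR? -> prefix_len=0
Fragment 2: offset=10 data="T" -> buffer=???????udRT -> prefix_len=0
Fragment 3: offset=3 data="ikil" -> buffer=???ikiludRT -> prefix_len=0
Fragment 4: offset=0 data="Pua" -> buffer=PuaikiludRT -> prefix_len=11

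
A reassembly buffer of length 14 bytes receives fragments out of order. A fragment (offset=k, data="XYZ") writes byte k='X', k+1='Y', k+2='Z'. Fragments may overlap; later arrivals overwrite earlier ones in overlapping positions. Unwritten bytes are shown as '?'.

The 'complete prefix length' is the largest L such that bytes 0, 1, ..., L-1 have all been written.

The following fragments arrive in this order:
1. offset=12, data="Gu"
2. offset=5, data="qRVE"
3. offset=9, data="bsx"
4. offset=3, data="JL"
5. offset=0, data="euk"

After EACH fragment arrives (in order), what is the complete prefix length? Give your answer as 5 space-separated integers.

Fragment 1: offset=12 data="Gu" -> buffer=????????????Gu -> prefix_len=0
Fragment 2: offset=5 data="qRVE" -> buffer=?????qRVE???Gu -> prefix_len=0
Fragment 3: offset=9 data="bsx" -> buffer=?????qRVEbsxGu -> prefix_len=0
Fragment 4: offset=3 data="JL" -> buffer=???JLqRVEbsxGu -> prefix_len=0
Fragment 5: offset=0 data="euk" -> buffer=eukJLqRVEbsxGu -> prefix_len=14

Answer: 0 0 0 0 14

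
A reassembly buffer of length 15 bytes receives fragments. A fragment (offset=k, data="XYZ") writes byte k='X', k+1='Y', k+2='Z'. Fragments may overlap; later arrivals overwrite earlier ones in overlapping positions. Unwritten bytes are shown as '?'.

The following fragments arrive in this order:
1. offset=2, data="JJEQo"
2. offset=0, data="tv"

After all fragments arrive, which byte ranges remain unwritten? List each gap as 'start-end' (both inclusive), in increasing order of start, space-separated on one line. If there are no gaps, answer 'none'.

Answer: 7-14

Derivation:
Fragment 1: offset=2 len=5
Fragment 2: offset=0 len=2
Gaps: 7-14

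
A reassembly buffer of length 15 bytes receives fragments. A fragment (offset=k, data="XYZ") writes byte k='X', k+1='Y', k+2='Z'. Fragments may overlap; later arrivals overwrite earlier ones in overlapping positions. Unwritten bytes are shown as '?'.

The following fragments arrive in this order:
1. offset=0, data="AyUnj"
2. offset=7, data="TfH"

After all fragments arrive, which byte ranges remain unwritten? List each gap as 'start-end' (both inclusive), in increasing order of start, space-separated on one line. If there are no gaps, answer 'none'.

Answer: 5-6 10-14

Derivation:
Fragment 1: offset=0 len=5
Fragment 2: offset=7 len=3
Gaps: 5-6 10-14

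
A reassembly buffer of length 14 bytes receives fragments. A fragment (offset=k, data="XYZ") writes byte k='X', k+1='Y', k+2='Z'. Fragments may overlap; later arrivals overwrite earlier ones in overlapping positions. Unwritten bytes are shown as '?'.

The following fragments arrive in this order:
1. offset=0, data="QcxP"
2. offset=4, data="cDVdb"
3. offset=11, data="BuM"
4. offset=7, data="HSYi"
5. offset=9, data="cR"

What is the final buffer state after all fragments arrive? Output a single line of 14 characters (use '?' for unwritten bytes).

Answer: QcxPcDVHScRBuM

Derivation:
Fragment 1: offset=0 data="QcxP" -> buffer=QcxP??????????
Fragment 2: offset=4 data="cDVdb" -> buffer=QcxPcDVdb?????
Fragment 3: offset=11 data="BuM" -> buffer=QcxPcDVdb??BuM
Fragment 4: offset=7 data="HSYi" -> buffer=QcxPcDVHSYiBuM
Fragment 5: offset=9 data="cR" -> buffer=QcxPcDVHScRBuM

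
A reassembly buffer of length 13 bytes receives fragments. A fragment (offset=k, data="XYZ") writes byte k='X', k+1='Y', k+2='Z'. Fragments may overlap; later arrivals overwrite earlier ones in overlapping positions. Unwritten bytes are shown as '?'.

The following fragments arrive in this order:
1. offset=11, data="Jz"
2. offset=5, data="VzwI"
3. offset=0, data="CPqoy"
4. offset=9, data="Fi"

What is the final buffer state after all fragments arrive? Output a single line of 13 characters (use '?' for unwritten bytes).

Fragment 1: offset=11 data="Jz" -> buffer=???????????Jz
Fragment 2: offset=5 data="VzwI" -> buffer=?????VzwI??Jz
Fragment 3: offset=0 data="CPqoy" -> buffer=CPqoyVzwI??Jz
Fragment 4: offset=9 data="Fi" -> buffer=CPqoyVzwIFiJz

Answer: CPqoyVzwIFiJz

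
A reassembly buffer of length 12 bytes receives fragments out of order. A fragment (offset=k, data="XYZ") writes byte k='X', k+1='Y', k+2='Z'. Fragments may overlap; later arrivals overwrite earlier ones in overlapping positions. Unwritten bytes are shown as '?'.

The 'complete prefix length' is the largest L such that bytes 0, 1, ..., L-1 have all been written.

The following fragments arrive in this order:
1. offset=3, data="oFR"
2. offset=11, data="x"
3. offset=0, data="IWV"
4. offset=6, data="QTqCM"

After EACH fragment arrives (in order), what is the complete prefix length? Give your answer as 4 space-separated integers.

Fragment 1: offset=3 data="oFR" -> buffer=???oFR?????? -> prefix_len=0
Fragment 2: offset=11 data="x" -> buffer=???oFR?????x -> prefix_len=0
Fragment 3: offset=0 data="IWV" -> buffer=IWVoFR?????x -> prefix_len=6
Fragment 4: offset=6 data="QTqCM" -> buffer=IWVoFRQTqCMx -> prefix_len=12

Answer: 0 0 6 12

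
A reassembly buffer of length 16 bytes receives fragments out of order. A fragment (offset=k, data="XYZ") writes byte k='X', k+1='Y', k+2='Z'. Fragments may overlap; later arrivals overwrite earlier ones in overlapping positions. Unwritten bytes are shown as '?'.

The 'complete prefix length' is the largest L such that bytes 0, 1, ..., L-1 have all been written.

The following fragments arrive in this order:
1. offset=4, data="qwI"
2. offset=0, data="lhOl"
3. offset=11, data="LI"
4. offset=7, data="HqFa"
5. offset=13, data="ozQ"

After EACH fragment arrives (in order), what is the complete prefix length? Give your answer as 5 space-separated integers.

Answer: 0 7 7 13 16

Derivation:
Fragment 1: offset=4 data="qwI" -> buffer=????qwI????????? -> prefix_len=0
Fragment 2: offset=0 data="lhOl" -> buffer=lhOlqwI????????? -> prefix_len=7
Fragment 3: offset=11 data="LI" -> buffer=lhOlqwI????LI??? -> prefix_len=7
Fragment 4: offset=7 data="HqFa" -> buffer=lhOlqwIHqFaLI??? -> prefix_len=13
Fragment 5: offset=13 data="ozQ" -> buffer=lhOlqwIHqFaLIozQ -> prefix_len=16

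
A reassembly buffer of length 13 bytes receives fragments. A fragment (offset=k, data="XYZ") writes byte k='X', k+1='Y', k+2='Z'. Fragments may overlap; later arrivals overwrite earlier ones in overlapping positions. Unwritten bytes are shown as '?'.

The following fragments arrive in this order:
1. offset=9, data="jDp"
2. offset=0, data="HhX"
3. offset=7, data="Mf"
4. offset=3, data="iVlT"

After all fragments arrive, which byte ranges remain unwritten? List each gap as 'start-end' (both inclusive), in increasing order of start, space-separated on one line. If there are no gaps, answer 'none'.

Fragment 1: offset=9 len=3
Fragment 2: offset=0 len=3
Fragment 3: offset=7 len=2
Fragment 4: offset=3 len=4
Gaps: 12-12

Answer: 12-12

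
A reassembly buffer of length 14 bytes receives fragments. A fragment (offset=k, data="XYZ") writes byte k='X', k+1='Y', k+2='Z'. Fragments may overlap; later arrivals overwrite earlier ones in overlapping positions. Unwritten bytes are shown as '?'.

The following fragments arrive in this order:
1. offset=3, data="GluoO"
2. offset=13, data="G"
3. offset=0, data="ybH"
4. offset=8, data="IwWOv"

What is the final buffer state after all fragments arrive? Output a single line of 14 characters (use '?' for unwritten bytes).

Answer: ybHGluoOIwWOvG

Derivation:
Fragment 1: offset=3 data="GluoO" -> buffer=???GluoO??????
Fragment 2: offset=13 data="G" -> buffer=???GluoO?????G
Fragment 3: offset=0 data="ybH" -> buffer=ybHGluoO?????G
Fragment 4: offset=8 data="IwWOv" -> buffer=ybHGluoOIwWOvG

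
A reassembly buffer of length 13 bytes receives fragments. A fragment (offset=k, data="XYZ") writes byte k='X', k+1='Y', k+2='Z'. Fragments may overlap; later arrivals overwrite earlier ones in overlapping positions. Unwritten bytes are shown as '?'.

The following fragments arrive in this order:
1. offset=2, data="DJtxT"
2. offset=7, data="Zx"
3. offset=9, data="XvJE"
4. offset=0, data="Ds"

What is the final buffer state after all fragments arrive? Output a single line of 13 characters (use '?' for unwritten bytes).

Answer: DsDJtxTZxXvJE

Derivation:
Fragment 1: offset=2 data="DJtxT" -> buffer=??DJtxT??????
Fragment 2: offset=7 data="Zx" -> buffer=??DJtxTZx????
Fragment 3: offset=9 data="XvJE" -> buffer=??DJtxTZxXvJE
Fragment 4: offset=0 data="Ds" -> buffer=DsDJtxTZxXvJE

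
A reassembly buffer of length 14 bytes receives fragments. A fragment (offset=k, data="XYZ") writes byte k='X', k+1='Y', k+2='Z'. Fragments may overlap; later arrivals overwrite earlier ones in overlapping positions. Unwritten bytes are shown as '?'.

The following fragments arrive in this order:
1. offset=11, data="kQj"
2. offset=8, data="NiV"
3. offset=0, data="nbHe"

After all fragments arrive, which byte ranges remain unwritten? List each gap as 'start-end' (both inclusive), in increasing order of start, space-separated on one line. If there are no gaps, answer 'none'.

Fragment 1: offset=11 len=3
Fragment 2: offset=8 len=3
Fragment 3: offset=0 len=4
Gaps: 4-7

Answer: 4-7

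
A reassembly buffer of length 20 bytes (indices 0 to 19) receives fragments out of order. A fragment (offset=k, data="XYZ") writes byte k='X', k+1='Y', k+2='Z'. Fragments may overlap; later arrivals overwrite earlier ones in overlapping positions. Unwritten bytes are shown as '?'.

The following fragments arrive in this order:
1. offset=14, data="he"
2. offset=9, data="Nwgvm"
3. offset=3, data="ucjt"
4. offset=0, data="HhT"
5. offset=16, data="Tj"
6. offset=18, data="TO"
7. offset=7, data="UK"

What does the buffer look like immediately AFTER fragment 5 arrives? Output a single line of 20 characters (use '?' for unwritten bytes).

Fragment 1: offset=14 data="he" -> buffer=??????????????he????
Fragment 2: offset=9 data="Nwgvm" -> buffer=?????????Nwgvmhe????
Fragment 3: offset=3 data="ucjt" -> buffer=???ucjt??Nwgvmhe????
Fragment 4: offset=0 data="HhT" -> buffer=HhTucjt??Nwgvmhe????
Fragment 5: offset=16 data="Tj" -> buffer=HhTucjt??NwgvmheTj??

Answer: HhTucjt??NwgvmheTj??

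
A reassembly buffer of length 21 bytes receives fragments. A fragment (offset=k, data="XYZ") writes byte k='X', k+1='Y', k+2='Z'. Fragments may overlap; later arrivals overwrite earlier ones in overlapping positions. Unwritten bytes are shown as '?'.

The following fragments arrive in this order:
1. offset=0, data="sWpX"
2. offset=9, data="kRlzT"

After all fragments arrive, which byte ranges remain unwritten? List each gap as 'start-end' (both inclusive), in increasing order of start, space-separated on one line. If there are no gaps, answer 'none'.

Answer: 4-8 14-20

Derivation:
Fragment 1: offset=0 len=4
Fragment 2: offset=9 len=5
Gaps: 4-8 14-20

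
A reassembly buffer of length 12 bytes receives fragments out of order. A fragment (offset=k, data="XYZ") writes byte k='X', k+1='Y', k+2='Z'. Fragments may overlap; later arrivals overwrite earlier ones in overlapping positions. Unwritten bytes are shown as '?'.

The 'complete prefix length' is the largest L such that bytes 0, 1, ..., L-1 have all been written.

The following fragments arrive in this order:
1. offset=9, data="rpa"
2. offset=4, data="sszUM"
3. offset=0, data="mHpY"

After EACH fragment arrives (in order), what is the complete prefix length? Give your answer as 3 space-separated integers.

Fragment 1: offset=9 data="rpa" -> buffer=?????????rpa -> prefix_len=0
Fragment 2: offset=4 data="sszUM" -> buffer=????sszUMrpa -> prefix_len=0
Fragment 3: offset=0 data="mHpY" -> buffer=mHpYsszUMrpa -> prefix_len=12

Answer: 0 0 12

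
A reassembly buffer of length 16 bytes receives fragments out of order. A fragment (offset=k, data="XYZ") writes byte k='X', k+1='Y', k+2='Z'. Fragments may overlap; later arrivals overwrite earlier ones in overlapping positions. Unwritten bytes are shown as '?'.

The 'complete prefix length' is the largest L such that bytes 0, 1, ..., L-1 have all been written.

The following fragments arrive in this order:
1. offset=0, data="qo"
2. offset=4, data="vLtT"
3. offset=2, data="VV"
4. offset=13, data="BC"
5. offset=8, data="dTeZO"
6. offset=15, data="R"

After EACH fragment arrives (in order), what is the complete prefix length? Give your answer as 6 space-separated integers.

Fragment 1: offset=0 data="qo" -> buffer=qo?????????????? -> prefix_len=2
Fragment 2: offset=4 data="vLtT" -> buffer=qo??vLtT???????? -> prefix_len=2
Fragment 3: offset=2 data="VV" -> buffer=qoVVvLtT???????? -> prefix_len=8
Fragment 4: offset=13 data="BC" -> buffer=qoVVvLtT?????BC? -> prefix_len=8
Fragment 5: offset=8 data="dTeZO" -> buffer=qoVVvLtTdTeZOBC? -> prefix_len=15
Fragment 6: offset=15 data="R" -> buffer=qoVVvLtTdTeZOBCR -> prefix_len=16

Answer: 2 2 8 8 15 16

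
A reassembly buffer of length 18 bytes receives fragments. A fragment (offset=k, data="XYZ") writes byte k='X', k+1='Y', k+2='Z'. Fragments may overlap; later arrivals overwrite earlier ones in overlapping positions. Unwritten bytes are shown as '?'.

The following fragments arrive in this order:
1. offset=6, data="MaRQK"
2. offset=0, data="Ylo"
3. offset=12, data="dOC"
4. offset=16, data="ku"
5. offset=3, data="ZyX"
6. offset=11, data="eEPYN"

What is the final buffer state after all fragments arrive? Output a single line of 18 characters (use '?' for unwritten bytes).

Fragment 1: offset=6 data="MaRQK" -> buffer=??????MaRQK???????
Fragment 2: offset=0 data="Ylo" -> buffer=Ylo???MaRQK???????
Fragment 3: offset=12 data="dOC" -> buffer=Ylo???MaRQK?dOC???
Fragment 4: offset=16 data="ku" -> buffer=Ylo???MaRQK?dOC?ku
Fragment 5: offset=3 data="ZyX" -> buffer=YloZyXMaRQK?dOC?ku
Fragment 6: offset=11 data="eEPYN" -> buffer=YloZyXMaRQKeEPYNku

Answer: YloZyXMaRQKeEPYNku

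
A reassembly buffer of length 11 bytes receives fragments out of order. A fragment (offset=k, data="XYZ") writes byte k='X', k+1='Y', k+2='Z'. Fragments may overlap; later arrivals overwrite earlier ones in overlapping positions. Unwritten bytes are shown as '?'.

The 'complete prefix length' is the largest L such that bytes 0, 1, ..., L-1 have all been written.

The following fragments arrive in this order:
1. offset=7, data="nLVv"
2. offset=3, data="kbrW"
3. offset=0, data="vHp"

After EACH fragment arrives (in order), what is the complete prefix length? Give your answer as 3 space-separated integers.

Fragment 1: offset=7 data="nLVv" -> buffer=???????nLVv -> prefix_len=0
Fragment 2: offset=3 data="kbrW" -> buffer=???kbrWnLVv -> prefix_len=0
Fragment 3: offset=0 data="vHp" -> buffer=vHpkbrWnLVv -> prefix_len=11

Answer: 0 0 11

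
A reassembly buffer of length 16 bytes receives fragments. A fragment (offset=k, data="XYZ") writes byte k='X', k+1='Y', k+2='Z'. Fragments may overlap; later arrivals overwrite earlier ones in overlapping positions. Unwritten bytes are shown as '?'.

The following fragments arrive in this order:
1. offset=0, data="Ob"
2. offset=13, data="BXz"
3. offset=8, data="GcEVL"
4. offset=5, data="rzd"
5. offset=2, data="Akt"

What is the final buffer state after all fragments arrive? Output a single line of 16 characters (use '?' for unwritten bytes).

Answer: ObAktrzdGcEVLBXz

Derivation:
Fragment 1: offset=0 data="Ob" -> buffer=Ob??????????????
Fragment 2: offset=13 data="BXz" -> buffer=Ob???????????BXz
Fragment 3: offset=8 data="GcEVL" -> buffer=Ob??????GcEVLBXz
Fragment 4: offset=5 data="rzd" -> buffer=Ob???rzdGcEVLBXz
Fragment 5: offset=2 data="Akt" -> buffer=ObAktrzdGcEVLBXz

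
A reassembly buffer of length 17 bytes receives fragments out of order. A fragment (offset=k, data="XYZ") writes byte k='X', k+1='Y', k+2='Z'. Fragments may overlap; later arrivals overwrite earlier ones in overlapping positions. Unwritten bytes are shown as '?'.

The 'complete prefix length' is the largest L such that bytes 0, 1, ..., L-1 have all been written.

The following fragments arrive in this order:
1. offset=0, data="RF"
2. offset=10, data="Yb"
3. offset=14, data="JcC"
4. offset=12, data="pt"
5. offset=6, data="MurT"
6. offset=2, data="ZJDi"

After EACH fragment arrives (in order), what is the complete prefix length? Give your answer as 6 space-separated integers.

Fragment 1: offset=0 data="RF" -> buffer=RF??????????????? -> prefix_len=2
Fragment 2: offset=10 data="Yb" -> buffer=RF????????Yb????? -> prefix_len=2
Fragment 3: offset=14 data="JcC" -> buffer=RF????????Yb??JcC -> prefix_len=2
Fragment 4: offset=12 data="pt" -> buffer=RF????????YbptJcC -> prefix_len=2
Fragment 5: offset=6 data="MurT" -> buffer=RF????MurTYbptJcC -> prefix_len=2
Fragment 6: offset=2 data="ZJDi" -> buffer=RFZJDiMurTYbptJcC -> prefix_len=17

Answer: 2 2 2 2 2 17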